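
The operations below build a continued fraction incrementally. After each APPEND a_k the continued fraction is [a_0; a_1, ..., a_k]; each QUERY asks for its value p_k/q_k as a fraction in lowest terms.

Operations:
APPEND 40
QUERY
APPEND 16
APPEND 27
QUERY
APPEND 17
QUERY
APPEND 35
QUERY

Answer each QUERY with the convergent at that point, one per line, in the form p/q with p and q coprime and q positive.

APPEND 40: p_0 = 40·1 + 0 = 40, q_0 = 40·0 + 1 = 1 → 40/1
APPEND 16: p_1 = 16·40 + 1 = 641, q_1 = 16·1 + 0 = 16 → 641/16
APPEND 27: p_2 = 27·641 + 40 = 17347, q_2 = 27·16 + 1 = 433 → 17347/433
APPEND 17: p_3 = 17·17347 + 641 = 295540, q_3 = 17·433 + 16 = 7377 → 295540/7377
APPEND 35: p_4 = 35·295540 + 17347 = 10361247, q_4 = 35·7377 + 433 = 258628 → 10361247/258628

40/1
17347/433
295540/7377
10361247/258628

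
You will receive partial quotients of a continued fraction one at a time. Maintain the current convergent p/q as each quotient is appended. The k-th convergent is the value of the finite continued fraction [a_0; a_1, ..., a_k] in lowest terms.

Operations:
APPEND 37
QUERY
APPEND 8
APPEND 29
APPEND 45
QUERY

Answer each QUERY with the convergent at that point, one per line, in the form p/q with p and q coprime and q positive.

37/1
389547/10493

APPEND 37: p_0 = 37·1 + 0 = 37, q_0 = 37·0 + 1 = 1 → 37/1
APPEND 8: p_1 = 8·37 + 1 = 297, q_1 = 8·1 + 0 = 8 → 297/8
APPEND 29: p_2 = 29·297 + 37 = 8650, q_2 = 29·8 + 1 = 233 → 8650/233
APPEND 45: p_3 = 45·8650 + 297 = 389547, q_3 = 45·233 + 8 = 10493 → 389547/10493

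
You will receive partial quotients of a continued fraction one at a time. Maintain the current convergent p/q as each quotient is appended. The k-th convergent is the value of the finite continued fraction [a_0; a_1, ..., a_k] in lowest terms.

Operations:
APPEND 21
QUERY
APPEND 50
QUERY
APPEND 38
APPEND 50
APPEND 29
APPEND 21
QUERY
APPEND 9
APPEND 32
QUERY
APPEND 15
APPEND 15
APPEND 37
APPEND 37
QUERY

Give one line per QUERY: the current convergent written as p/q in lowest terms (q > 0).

APPEND 21: p_0 = 21·1 + 0 = 21, q_0 = 21·0 + 1 = 1 → 21/1
APPEND 50: p_1 = 50·21 + 1 = 1051, q_1 = 50·1 + 0 = 50 → 1051/50
APPEND 38: p_2 = 38·1051 + 21 = 39959, q_2 = 38·50 + 1 = 1901 → 39959/1901
APPEND 50: p_3 = 50·39959 + 1051 = 1999001, q_3 = 50·1901 + 50 = 95100 → 1999001/95100
APPEND 29: p_4 = 29·1999001 + 39959 = 58010988, q_4 = 29·95100 + 1901 = 2759801 → 58010988/2759801
APPEND 21: p_5 = 21·58010988 + 1999001 = 1220229749, q_5 = 21·2759801 + 95100 = 58050921 → 1220229749/58050921
APPEND 9: p_6 = 9·1220229749 + 58010988 = 11040078729, q_6 = 9·58050921 + 2759801 = 525218090 → 11040078729/525218090
APPEND 32: p_7 = 32·11040078729 + 1220229749 = 354502749077, q_7 = 32·525218090 + 58050921 = 16865029801 → 354502749077/16865029801
APPEND 15: p_8 = 15·354502749077 + 11040078729 = 5328581314884, q_8 = 15·16865029801 + 525218090 = 253500665105 → 5328581314884/253500665105
APPEND 15: p_9 = 15·5328581314884 + 354502749077 = 80283222472337, q_9 = 15·253500665105 + 16865029801 = 3819375006376 → 80283222472337/3819375006376
APPEND 37: p_10 = 37·80283222472337 + 5328581314884 = 2975807812791353, q_10 = 37·3819375006376 + 253500665105 = 141570375901017 → 2975807812791353/141570375901017
APPEND 37: p_11 = 37·2975807812791353 + 80283222472337 = 110185172295752398, q_11 = 37·141570375901017 + 3819375006376 = 5241923283344005 → 110185172295752398/5241923283344005

21/1
1051/50
1220229749/58050921
354502749077/16865029801
110185172295752398/5241923283344005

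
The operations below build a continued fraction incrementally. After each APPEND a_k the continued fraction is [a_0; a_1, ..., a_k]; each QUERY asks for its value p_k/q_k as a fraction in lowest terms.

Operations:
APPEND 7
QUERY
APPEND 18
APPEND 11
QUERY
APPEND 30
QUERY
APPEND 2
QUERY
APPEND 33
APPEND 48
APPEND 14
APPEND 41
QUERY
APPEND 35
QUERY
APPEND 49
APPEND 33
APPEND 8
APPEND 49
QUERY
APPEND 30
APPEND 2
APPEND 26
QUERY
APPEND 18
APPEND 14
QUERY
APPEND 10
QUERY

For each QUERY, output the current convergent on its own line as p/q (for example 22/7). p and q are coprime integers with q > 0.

7/1
1404/199
42247/5988
85898/12175
79569259071/11277977708
2786861410970/395003814729
1779819799701463028/252267876559955219
2878109027454382765573/407937058002017559305
729682564516636547952581/103423656228743052523667
7348740249129878491324882/1041594827942483456305553

APPEND 7: p_0 = 7·1 + 0 = 7, q_0 = 7·0 + 1 = 1 → 7/1
APPEND 18: p_1 = 18·7 + 1 = 127, q_1 = 18·1 + 0 = 18 → 127/18
APPEND 11: p_2 = 11·127 + 7 = 1404, q_2 = 11·18 + 1 = 199 → 1404/199
APPEND 30: p_3 = 30·1404 + 127 = 42247, q_3 = 30·199 + 18 = 5988 → 42247/5988
APPEND 2: p_4 = 2·42247 + 1404 = 85898, q_4 = 2·5988 + 199 = 12175 → 85898/12175
APPEND 33: p_5 = 33·85898 + 42247 = 2876881, q_5 = 33·12175 + 5988 = 407763 → 2876881/407763
APPEND 48: p_6 = 48·2876881 + 85898 = 138176186, q_6 = 48·407763 + 12175 = 19584799 → 138176186/19584799
APPEND 14: p_7 = 14·138176186 + 2876881 = 1937343485, q_7 = 14·19584799 + 407763 = 274594949 → 1937343485/274594949
APPEND 41: p_8 = 41·1937343485 + 138176186 = 79569259071, q_8 = 41·274594949 + 19584799 = 11277977708 → 79569259071/11277977708
APPEND 35: p_9 = 35·79569259071 + 1937343485 = 2786861410970, q_9 = 35·11277977708 + 274594949 = 395003814729 → 2786861410970/395003814729
APPEND 49: p_10 = 49·2786861410970 + 79569259071 = 136635778396601, q_10 = 49·395003814729 + 11277977708 = 19366464899429 → 136635778396601/19366464899429
APPEND 33: p_11 = 33·136635778396601 + 2786861410970 = 4511767548498803, q_11 = 33·19366464899429 + 395003814729 = 639488345495886 → 4511767548498803/639488345495886
APPEND 8: p_12 = 8·4511767548498803 + 136635778396601 = 36230776166387025, q_12 = 8·639488345495886 + 19366464899429 = 5135273228866517 → 36230776166387025/5135273228866517
APPEND 49: p_13 = 49·36230776166387025 + 4511767548498803 = 1779819799701463028, q_13 = 49·5135273228866517 + 639488345495886 = 252267876559955219 → 1779819799701463028/252267876559955219
APPEND 30: p_14 = 30·1779819799701463028 + 36230776166387025 = 53430824767210277865, q_14 = 30·252267876559955219 + 5135273228866517 = 7573171570027523087 → 53430824767210277865/7573171570027523087
APPEND 2: p_15 = 2·53430824767210277865 + 1779819799701463028 = 108641469334122018758, q_15 = 2·7573171570027523087 + 252267876559955219 = 15398611016615001393 → 108641469334122018758/15398611016615001393
APPEND 26: p_16 = 26·108641469334122018758 + 53430824767210277865 = 2878109027454382765573, q_16 = 26·15398611016615001393 + 7573171570027523087 = 407937058002017559305 → 2878109027454382765573/407937058002017559305
APPEND 18: p_17 = 18·2878109027454382765573 + 108641469334122018758 = 51914603963513011799072, q_17 = 18·407937058002017559305 + 15398611016615001393 = 7358265655052931068883 → 51914603963513011799072/7358265655052931068883
APPEND 14: p_18 = 14·51914603963513011799072 + 2878109027454382765573 = 729682564516636547952581, q_18 = 14·7358265655052931068883 + 407937058002017559305 = 103423656228743052523667 → 729682564516636547952581/103423656228743052523667
APPEND 10: p_19 = 10·729682564516636547952581 + 51914603963513011799072 = 7348740249129878491324882, q_19 = 10·103423656228743052523667 + 7358265655052931068883 = 1041594827942483456305553 → 7348740249129878491324882/1041594827942483456305553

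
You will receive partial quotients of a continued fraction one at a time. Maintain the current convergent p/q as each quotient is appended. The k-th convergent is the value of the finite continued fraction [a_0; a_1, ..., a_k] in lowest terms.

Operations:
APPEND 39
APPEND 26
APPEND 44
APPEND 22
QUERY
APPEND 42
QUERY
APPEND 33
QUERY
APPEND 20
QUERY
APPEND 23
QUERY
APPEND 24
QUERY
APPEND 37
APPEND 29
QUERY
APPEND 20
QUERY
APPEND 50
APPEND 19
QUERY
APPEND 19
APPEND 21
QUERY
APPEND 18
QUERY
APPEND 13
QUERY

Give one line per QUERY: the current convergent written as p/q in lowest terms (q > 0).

APPEND 39: p_0 = 39·1 + 0 = 39, q_0 = 39·0 + 1 = 1 → 39/1
APPEND 26: p_1 = 26·39 + 1 = 1015, q_1 = 26·1 + 0 = 26 → 1015/26
APPEND 44: p_2 = 44·1015 + 39 = 44699, q_2 = 44·26 + 1 = 1145 → 44699/1145
APPEND 22: p_3 = 22·44699 + 1015 = 984393, q_3 = 22·1145 + 26 = 25216 → 984393/25216
APPEND 42: p_4 = 42·984393 + 44699 = 41389205, q_4 = 42·25216 + 1145 = 1060217 → 41389205/1060217
APPEND 33: p_5 = 33·41389205 + 984393 = 1366828158, q_5 = 33·1060217 + 25216 = 35012377 → 1366828158/35012377
APPEND 20: p_6 = 20·1366828158 + 41389205 = 27377952365, q_6 = 20·35012377 + 1060217 = 701307757 → 27377952365/701307757
APPEND 23: p_7 = 23·27377952365 + 1366828158 = 631059732553, q_7 = 23·701307757 + 35012377 = 16165090788 → 631059732553/16165090788
APPEND 24: p_8 = 24·631059732553 + 27377952365 = 15172811533637, q_8 = 24·16165090788 + 701307757 = 388663486669 → 15172811533637/388663486669
APPEND 37: p_9 = 37·15172811533637 + 631059732553 = 562025086477122, q_9 = 37·388663486669 + 16165090788 = 14396714097541 → 562025086477122/14396714097541
APPEND 29: p_10 = 29·562025086477122 + 15172811533637 = 16313900319370175, q_10 = 29·14396714097541 + 388663486669 = 417893372315358 → 16313900319370175/417893372315358
APPEND 20: p_11 = 20·16313900319370175 + 562025086477122 = 326840031473880622, q_11 = 20·417893372315358 + 14396714097541 = 8372264160404701 → 326840031473880622/8372264160404701
APPEND 50: p_12 = 50·326840031473880622 + 16313900319370175 = 16358315474013401275, q_12 = 50·8372264160404701 + 417893372315358 = 419031101392550408 → 16358315474013401275/419031101392550408
APPEND 19: p_13 = 19·16358315474013401275 + 326840031473880622 = 311134834037728504847, q_13 = 19·419031101392550408 + 8372264160404701 = 7969963190618862453 → 311134834037728504847/7969963190618862453
APPEND 19: p_14 = 19·311134834037728504847 + 16358315474013401275 = 5927920162190854993368, q_14 = 19·7969963190618862453 + 419031101392550408 = 151848331723150937015 → 5927920162190854993368/151848331723150937015
APPEND 21: p_15 = 21·5927920162190854993368 + 311134834037728504847 = 124797458240045683365575, q_15 = 21·151848331723150937015 + 7969963190618862453 = 3196784929376788539768 → 124797458240045683365575/3196784929376788539768
APPEND 18: p_16 = 18·124797458240045683365575 + 5927920162190854993368 = 2252282168483013155573718, q_16 = 18·3196784929376788539768 + 151848331723150937015 = 57693977060505344652839 → 2252282168483013155573718/57693977060505344652839
APPEND 13: p_17 = 13·2252282168483013155573718 + 124797458240045683365575 = 29404465648519216705823909, q_17 = 13·57693977060505344652839 + 3196784929376788539768 = 753218486715946269026675 → 29404465648519216705823909/753218486715946269026675

984393/25216
41389205/1060217
1366828158/35012377
27377952365/701307757
631059732553/16165090788
15172811533637/388663486669
16313900319370175/417893372315358
326840031473880622/8372264160404701
311134834037728504847/7969963190618862453
124797458240045683365575/3196784929376788539768
2252282168483013155573718/57693977060505344652839
29404465648519216705823909/753218486715946269026675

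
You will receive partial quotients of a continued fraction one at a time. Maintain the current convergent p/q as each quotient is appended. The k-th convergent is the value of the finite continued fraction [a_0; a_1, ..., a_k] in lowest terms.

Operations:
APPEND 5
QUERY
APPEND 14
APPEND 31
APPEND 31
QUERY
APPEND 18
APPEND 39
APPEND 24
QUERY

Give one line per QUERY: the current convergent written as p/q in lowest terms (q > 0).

5/1
68457/13499
1158305752/228405705

APPEND 5: p_0 = 5·1 + 0 = 5, q_0 = 5·0 + 1 = 1 → 5/1
APPEND 14: p_1 = 14·5 + 1 = 71, q_1 = 14·1 + 0 = 14 → 71/14
APPEND 31: p_2 = 31·71 + 5 = 2206, q_2 = 31·14 + 1 = 435 → 2206/435
APPEND 31: p_3 = 31·2206 + 71 = 68457, q_3 = 31·435 + 14 = 13499 → 68457/13499
APPEND 18: p_4 = 18·68457 + 2206 = 1234432, q_4 = 18·13499 + 435 = 243417 → 1234432/243417
APPEND 39: p_5 = 39·1234432 + 68457 = 48211305, q_5 = 39·243417 + 13499 = 9506762 → 48211305/9506762
APPEND 24: p_6 = 24·48211305 + 1234432 = 1158305752, q_6 = 24·9506762 + 243417 = 228405705 → 1158305752/228405705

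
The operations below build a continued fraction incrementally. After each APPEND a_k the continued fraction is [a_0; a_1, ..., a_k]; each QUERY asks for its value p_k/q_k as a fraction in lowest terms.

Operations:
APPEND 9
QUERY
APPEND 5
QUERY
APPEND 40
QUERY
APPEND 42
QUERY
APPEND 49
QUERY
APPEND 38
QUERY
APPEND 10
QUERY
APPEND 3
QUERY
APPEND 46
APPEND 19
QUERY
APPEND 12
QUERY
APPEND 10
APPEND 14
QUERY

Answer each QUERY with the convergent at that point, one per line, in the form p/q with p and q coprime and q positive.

9/1
46/5
1849/201
77704/8447
3809345/414104
144832814/15744399
1452137485/157858094
4501245269/489318681
3966180222590/431153149661
47802672090939/5196504313352
6795703287938659/738743252277886

APPEND 9: p_0 = 9·1 + 0 = 9, q_0 = 9·0 + 1 = 1 → 9/1
APPEND 5: p_1 = 5·9 + 1 = 46, q_1 = 5·1 + 0 = 5 → 46/5
APPEND 40: p_2 = 40·46 + 9 = 1849, q_2 = 40·5 + 1 = 201 → 1849/201
APPEND 42: p_3 = 42·1849 + 46 = 77704, q_3 = 42·201 + 5 = 8447 → 77704/8447
APPEND 49: p_4 = 49·77704 + 1849 = 3809345, q_4 = 49·8447 + 201 = 414104 → 3809345/414104
APPEND 38: p_5 = 38·3809345 + 77704 = 144832814, q_5 = 38·414104 + 8447 = 15744399 → 144832814/15744399
APPEND 10: p_6 = 10·144832814 + 3809345 = 1452137485, q_6 = 10·15744399 + 414104 = 157858094 → 1452137485/157858094
APPEND 3: p_7 = 3·1452137485 + 144832814 = 4501245269, q_7 = 3·157858094 + 15744399 = 489318681 → 4501245269/489318681
APPEND 46: p_8 = 46·4501245269 + 1452137485 = 208509419859, q_8 = 46·489318681 + 157858094 = 22666517420 → 208509419859/22666517420
APPEND 19: p_9 = 19·208509419859 + 4501245269 = 3966180222590, q_9 = 19·22666517420 + 489318681 = 431153149661 → 3966180222590/431153149661
APPEND 12: p_10 = 12·3966180222590 + 208509419859 = 47802672090939, q_10 = 12·431153149661 + 22666517420 = 5196504313352 → 47802672090939/5196504313352
APPEND 10: p_11 = 10·47802672090939 + 3966180222590 = 481992901131980, q_11 = 10·5196504313352 + 431153149661 = 52396196283181 → 481992901131980/52396196283181
APPEND 14: p_12 = 14·481992901131980 + 47802672090939 = 6795703287938659, q_12 = 14·52396196283181 + 5196504313352 = 738743252277886 → 6795703287938659/738743252277886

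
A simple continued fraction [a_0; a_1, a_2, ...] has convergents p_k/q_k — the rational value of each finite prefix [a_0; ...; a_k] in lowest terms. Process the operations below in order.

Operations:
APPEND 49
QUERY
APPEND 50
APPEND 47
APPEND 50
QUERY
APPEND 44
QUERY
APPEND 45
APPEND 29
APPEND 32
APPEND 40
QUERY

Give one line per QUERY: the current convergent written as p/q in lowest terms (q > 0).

APPEND 49: p_0 = 49·1 + 0 = 49, q_0 = 49·0 + 1 = 1 → 49/1
APPEND 50: p_1 = 50·49 + 1 = 2451, q_1 = 50·1 + 0 = 50 → 2451/50
APPEND 47: p_2 = 47·2451 + 49 = 115246, q_2 = 47·50 + 1 = 2351 → 115246/2351
APPEND 50: p_3 = 50·115246 + 2451 = 5764751, q_3 = 50·2351 + 50 = 117600 → 5764751/117600
APPEND 44: p_4 = 44·5764751 + 115246 = 253764290, q_4 = 44·117600 + 2351 = 5176751 → 253764290/5176751
APPEND 45: p_5 = 45·253764290 + 5764751 = 11425157801, q_5 = 45·5176751 + 117600 = 233071395 → 11425157801/233071395
APPEND 29: p_6 = 29·11425157801 + 253764290 = 331583340519, q_6 = 29·233071395 + 5176751 = 6764247206 → 331583340519/6764247206
APPEND 32: p_7 = 32·331583340519 + 11425157801 = 10622092054409, q_7 = 32·6764247206 + 233071395 = 216688981987 → 10622092054409/216688981987
APPEND 40: p_8 = 40·10622092054409 + 331583340519 = 425215265516879, q_8 = 40·216688981987 + 6764247206 = 8674323526686 → 425215265516879/8674323526686

49/1
5764751/117600
253764290/5176751
425215265516879/8674323526686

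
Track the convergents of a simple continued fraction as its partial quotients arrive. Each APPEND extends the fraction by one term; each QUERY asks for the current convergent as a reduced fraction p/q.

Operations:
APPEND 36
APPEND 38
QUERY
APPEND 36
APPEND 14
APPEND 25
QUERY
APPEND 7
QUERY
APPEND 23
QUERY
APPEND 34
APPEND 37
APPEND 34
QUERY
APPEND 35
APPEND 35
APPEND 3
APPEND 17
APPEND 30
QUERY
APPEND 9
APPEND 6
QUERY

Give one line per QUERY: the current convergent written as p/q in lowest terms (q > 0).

APPEND 36: p_0 = 36·1 + 0 = 36, q_0 = 36·0 + 1 = 1 → 36/1
APPEND 38: p_1 = 38·36 + 1 = 1369, q_1 = 38·1 + 0 = 38 → 1369/38
APPEND 36: p_2 = 36·1369 + 36 = 49320, q_2 = 36·38 + 1 = 1369 → 49320/1369
APPEND 14: p_3 = 14·49320 + 1369 = 691849, q_3 = 14·1369 + 38 = 19204 → 691849/19204
APPEND 25: p_4 = 25·691849 + 49320 = 17345545, q_4 = 25·19204 + 1369 = 481469 → 17345545/481469
APPEND 7: p_5 = 7·17345545 + 691849 = 122110664, q_5 = 7·481469 + 19204 = 3389487 → 122110664/3389487
APPEND 23: p_6 = 23·122110664 + 17345545 = 2825890817, q_6 = 23·3389487 + 481469 = 78439670 → 2825890817/78439670
APPEND 34: p_7 = 34·2825890817 + 122110664 = 96202398442, q_7 = 34·78439670 + 3389487 = 2670338267 → 96202398442/2670338267
APPEND 37: p_8 = 37·96202398442 + 2825890817 = 3562314633171, q_8 = 37·2670338267 + 78439670 = 98880955549 → 3562314633171/98880955549
APPEND 34: p_9 = 34·3562314633171 + 96202398442 = 121214899926256, q_9 = 34·98880955549 + 2670338267 = 3364622826933 → 121214899926256/3364622826933
APPEND 35: p_10 = 35·121214899926256 + 3562314633171 = 4246083812052131, q_10 = 35·3364622826933 + 98880955549 = 117860679898204 → 4246083812052131/117860679898204
APPEND 35: p_11 = 35·4246083812052131 + 121214899926256 = 148734148321750841, q_11 = 35·117860679898204 + 3364622826933 = 4128488419264073 → 148734148321750841/4128488419264073
APPEND 3: p_12 = 3·148734148321750841 + 4246083812052131 = 450448528777304654, q_12 = 3·4128488419264073 + 117860679898204 = 12503325937690423 → 450448528777304654/12503325937690423
APPEND 17: p_13 = 17·450448528777304654 + 148734148321750841 = 7806359137535929959, q_13 = 17·12503325937690423 + 4128488419264073 = 216685029360001264 → 7806359137535929959/216685029360001264
APPEND 30: p_14 = 30·7806359137535929959 + 450448528777304654 = 234641222654855203424, q_14 = 30·216685029360001264 + 12503325937690423 = 6513054206737728343 → 234641222654855203424/6513054206737728343
APPEND 9: p_15 = 9·234641222654855203424 + 7806359137535929959 = 2119577363031232760775, q_15 = 9·6513054206737728343 + 216685029360001264 = 58834172889999556351 → 2119577363031232760775/58834172889999556351
APPEND 6: p_16 = 6·2119577363031232760775 + 234641222654855203424 = 12952105400842251768074, q_16 = 6·58834172889999556351 + 6513054206737728343 = 359518091546735066449 → 12952105400842251768074/359518091546735066449

1369/38
17345545/481469
122110664/3389487
2825890817/78439670
121214899926256/3364622826933
234641222654855203424/6513054206737728343
12952105400842251768074/359518091546735066449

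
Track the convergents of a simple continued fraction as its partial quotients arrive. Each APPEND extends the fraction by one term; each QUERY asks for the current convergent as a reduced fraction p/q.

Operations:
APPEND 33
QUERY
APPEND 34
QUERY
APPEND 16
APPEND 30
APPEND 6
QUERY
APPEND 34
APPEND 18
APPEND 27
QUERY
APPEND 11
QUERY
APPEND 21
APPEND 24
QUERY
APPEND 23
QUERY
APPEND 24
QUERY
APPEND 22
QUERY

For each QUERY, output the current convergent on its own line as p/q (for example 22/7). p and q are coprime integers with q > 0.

33/1
1123/34
3264919/98849
54412223126/1647389673
600545590487/18182175752
304581416550959/9221536106912
7018038450295410/212478803539441
168737504223640799/5108712821053496
3719243131370392988/112604160866716353

APPEND 33: p_0 = 33·1 + 0 = 33, q_0 = 33·0 + 1 = 1 → 33/1
APPEND 34: p_1 = 34·33 + 1 = 1123, q_1 = 34·1 + 0 = 34 → 1123/34
APPEND 16: p_2 = 16·1123 + 33 = 18001, q_2 = 16·34 + 1 = 545 → 18001/545
APPEND 30: p_3 = 30·18001 + 1123 = 541153, q_3 = 30·545 + 34 = 16384 → 541153/16384
APPEND 6: p_4 = 6·541153 + 18001 = 3264919, q_4 = 6·16384 + 545 = 98849 → 3264919/98849
APPEND 34: p_5 = 34·3264919 + 541153 = 111548399, q_5 = 34·98849 + 16384 = 3377250 → 111548399/3377250
APPEND 18: p_6 = 18·111548399 + 3264919 = 2011136101, q_6 = 18·3377250 + 98849 = 60889349 → 2011136101/60889349
APPEND 27: p_7 = 27·2011136101 + 111548399 = 54412223126, q_7 = 27·60889349 + 3377250 = 1647389673 → 54412223126/1647389673
APPEND 11: p_8 = 11·54412223126 + 2011136101 = 600545590487, q_8 = 11·1647389673 + 60889349 = 18182175752 → 600545590487/18182175752
APPEND 21: p_9 = 21·600545590487 + 54412223126 = 12665869623353, q_9 = 21·18182175752 + 1647389673 = 383473080465 → 12665869623353/383473080465
APPEND 24: p_10 = 24·12665869623353 + 600545590487 = 304581416550959, q_10 = 24·383473080465 + 18182175752 = 9221536106912 → 304581416550959/9221536106912
APPEND 23: p_11 = 23·304581416550959 + 12665869623353 = 7018038450295410, q_11 = 23·9221536106912 + 383473080465 = 212478803539441 → 7018038450295410/212478803539441
APPEND 24: p_12 = 24·7018038450295410 + 304581416550959 = 168737504223640799, q_12 = 24·212478803539441 + 9221536106912 = 5108712821053496 → 168737504223640799/5108712821053496
APPEND 22: p_13 = 22·168737504223640799 + 7018038450295410 = 3719243131370392988, q_13 = 22·5108712821053496 + 212478803539441 = 112604160866716353 → 3719243131370392988/112604160866716353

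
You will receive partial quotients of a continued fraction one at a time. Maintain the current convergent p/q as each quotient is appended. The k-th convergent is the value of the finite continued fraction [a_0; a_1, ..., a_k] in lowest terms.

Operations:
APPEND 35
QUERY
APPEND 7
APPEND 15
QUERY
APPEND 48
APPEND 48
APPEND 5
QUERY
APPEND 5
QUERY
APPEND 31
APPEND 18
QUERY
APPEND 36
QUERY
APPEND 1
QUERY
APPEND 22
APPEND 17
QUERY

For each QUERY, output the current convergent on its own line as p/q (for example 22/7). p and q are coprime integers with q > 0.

APPEND 35: p_0 = 35·1 + 0 = 35, q_0 = 35·0 + 1 = 1 → 35/1
APPEND 7: p_1 = 7·35 + 1 = 246, q_1 = 7·1 + 0 = 7 → 246/7
APPEND 15: p_2 = 15·246 + 35 = 3725, q_2 = 15·7 + 1 = 106 → 3725/106
APPEND 48: p_3 = 48·3725 + 246 = 179046, q_3 = 48·106 + 7 = 5095 → 179046/5095
APPEND 48: p_4 = 48·179046 + 3725 = 8597933, q_4 = 48·5095 + 106 = 244666 → 8597933/244666
APPEND 5: p_5 = 5·8597933 + 179046 = 43168711, q_5 = 5·244666 + 5095 = 1228425 → 43168711/1228425
APPEND 5: p_6 = 5·43168711 + 8597933 = 224441488, q_6 = 5·1228425 + 244666 = 6386791 → 224441488/6386791
APPEND 31: p_7 = 31·224441488 + 43168711 = 7000854839, q_7 = 31·6386791 + 1228425 = 199218946 → 7000854839/199218946
APPEND 18: p_8 = 18·7000854839 + 224441488 = 126239828590, q_8 = 18·199218946 + 6386791 = 3592327819 → 126239828590/3592327819
APPEND 36: p_9 = 36·126239828590 + 7000854839 = 4551634684079, q_9 = 36·3592327819 + 199218946 = 129523020430 → 4551634684079/129523020430
APPEND 1: p_10 = 1·4551634684079 + 126239828590 = 4677874512669, q_10 = 1·129523020430 + 3592327819 = 133115348249 → 4677874512669/133115348249
APPEND 22: p_11 = 22·4677874512669 + 4551634684079 = 107464873962797, q_11 = 22·133115348249 + 129523020430 = 3058060681908 → 107464873962797/3058060681908
APPEND 17: p_12 = 17·107464873962797 + 4677874512669 = 1831580731880218, q_12 = 17·3058060681908 + 133115348249 = 52120146940685 → 1831580731880218/52120146940685

35/1
3725/106
43168711/1228425
224441488/6386791
126239828590/3592327819
4551634684079/129523020430
4677874512669/133115348249
1831580731880218/52120146940685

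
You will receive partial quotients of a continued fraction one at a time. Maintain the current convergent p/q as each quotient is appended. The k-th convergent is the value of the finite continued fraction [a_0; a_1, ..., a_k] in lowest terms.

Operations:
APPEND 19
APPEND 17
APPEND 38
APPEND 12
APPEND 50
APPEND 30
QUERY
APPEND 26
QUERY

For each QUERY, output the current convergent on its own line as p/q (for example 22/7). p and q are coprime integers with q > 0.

222962226/11698691
5804445007/304555663

APPEND 19: p_0 = 19·1 + 0 = 19, q_0 = 19·0 + 1 = 1 → 19/1
APPEND 17: p_1 = 17·19 + 1 = 324, q_1 = 17·1 + 0 = 17 → 324/17
APPEND 38: p_2 = 38·324 + 19 = 12331, q_2 = 38·17 + 1 = 647 → 12331/647
APPEND 12: p_3 = 12·12331 + 324 = 148296, q_3 = 12·647 + 17 = 7781 → 148296/7781
APPEND 50: p_4 = 50·148296 + 12331 = 7427131, q_4 = 50·7781 + 647 = 389697 → 7427131/389697
APPEND 30: p_5 = 30·7427131 + 148296 = 222962226, q_5 = 30·389697 + 7781 = 11698691 → 222962226/11698691
APPEND 26: p_6 = 26·222962226 + 7427131 = 5804445007, q_6 = 26·11698691 + 389697 = 304555663 → 5804445007/304555663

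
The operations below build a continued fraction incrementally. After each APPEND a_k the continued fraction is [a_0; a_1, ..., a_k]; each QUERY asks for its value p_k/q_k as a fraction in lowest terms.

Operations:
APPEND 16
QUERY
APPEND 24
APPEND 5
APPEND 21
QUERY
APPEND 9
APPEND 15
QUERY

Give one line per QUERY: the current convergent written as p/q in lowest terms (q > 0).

APPEND 16: p_0 = 16·1 + 0 = 16, q_0 = 16·0 + 1 = 1 → 16/1
APPEND 24: p_1 = 24·16 + 1 = 385, q_1 = 24·1 + 0 = 24 → 385/24
APPEND 5: p_2 = 5·385 + 16 = 1941, q_2 = 5·24 + 1 = 121 → 1941/121
APPEND 21: p_3 = 21·1941 + 385 = 41146, q_3 = 21·121 + 24 = 2565 → 41146/2565
APPEND 9: p_4 = 9·41146 + 1941 = 372255, q_4 = 9·2565 + 121 = 23206 → 372255/23206
APPEND 15: p_5 = 15·372255 + 41146 = 5624971, q_5 = 15·23206 + 2565 = 350655 → 5624971/350655

16/1
41146/2565
5624971/350655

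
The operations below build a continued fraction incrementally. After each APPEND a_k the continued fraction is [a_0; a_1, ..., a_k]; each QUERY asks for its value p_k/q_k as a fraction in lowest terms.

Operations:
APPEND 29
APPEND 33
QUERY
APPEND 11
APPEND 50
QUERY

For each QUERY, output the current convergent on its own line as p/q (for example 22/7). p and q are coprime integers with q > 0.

958/33
529308/18233

APPEND 29: p_0 = 29·1 + 0 = 29, q_0 = 29·0 + 1 = 1 → 29/1
APPEND 33: p_1 = 33·29 + 1 = 958, q_1 = 33·1 + 0 = 33 → 958/33
APPEND 11: p_2 = 11·958 + 29 = 10567, q_2 = 11·33 + 1 = 364 → 10567/364
APPEND 50: p_3 = 50·10567 + 958 = 529308, q_3 = 50·364 + 33 = 18233 → 529308/18233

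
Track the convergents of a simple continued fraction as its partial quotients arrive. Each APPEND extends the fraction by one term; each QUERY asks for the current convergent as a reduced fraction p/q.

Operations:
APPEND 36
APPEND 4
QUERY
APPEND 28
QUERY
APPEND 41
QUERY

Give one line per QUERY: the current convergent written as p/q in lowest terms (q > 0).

145/4
4096/113
168081/4637

APPEND 36: p_0 = 36·1 + 0 = 36, q_0 = 36·0 + 1 = 1 → 36/1
APPEND 4: p_1 = 4·36 + 1 = 145, q_1 = 4·1 + 0 = 4 → 145/4
APPEND 28: p_2 = 28·145 + 36 = 4096, q_2 = 28·4 + 1 = 113 → 4096/113
APPEND 41: p_3 = 41·4096 + 145 = 168081, q_3 = 41·113 + 4 = 4637 → 168081/4637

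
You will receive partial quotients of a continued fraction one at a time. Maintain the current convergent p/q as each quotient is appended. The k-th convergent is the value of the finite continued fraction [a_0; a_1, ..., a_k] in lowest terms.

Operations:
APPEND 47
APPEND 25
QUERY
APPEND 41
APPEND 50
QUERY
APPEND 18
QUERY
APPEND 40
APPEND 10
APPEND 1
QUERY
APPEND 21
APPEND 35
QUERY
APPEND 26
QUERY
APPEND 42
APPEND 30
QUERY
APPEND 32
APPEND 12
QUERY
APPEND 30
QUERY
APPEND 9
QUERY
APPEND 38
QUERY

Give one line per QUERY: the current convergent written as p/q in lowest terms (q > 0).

1176/25
2414326/51325
43506131/924876
19212761357/408434891
14752045921437/313606678186
383974132047650/8162722154073
484633941889729760/10302600836631633
186777767614649030444/3970619097348969729
5618857456245534188377/119448599295178453378
50756494873824456725837/1079008012753955050131
1934365662661574889770183/41121753083945470358356

APPEND 47: p_0 = 47·1 + 0 = 47, q_0 = 47·0 + 1 = 1 → 47/1
APPEND 25: p_1 = 25·47 + 1 = 1176, q_1 = 25·1 + 0 = 25 → 1176/25
APPEND 41: p_2 = 41·1176 + 47 = 48263, q_2 = 41·25 + 1 = 1026 → 48263/1026
APPEND 50: p_3 = 50·48263 + 1176 = 2414326, q_3 = 50·1026 + 25 = 51325 → 2414326/51325
APPEND 18: p_4 = 18·2414326 + 48263 = 43506131, q_4 = 18·51325 + 1026 = 924876 → 43506131/924876
APPEND 40: p_5 = 40·43506131 + 2414326 = 1742659566, q_5 = 40·924876 + 51325 = 37046365 → 1742659566/37046365
APPEND 10: p_6 = 10·1742659566 + 43506131 = 17470101791, q_6 = 10·37046365 + 924876 = 371388526 → 17470101791/371388526
APPEND 1: p_7 = 1·17470101791 + 1742659566 = 19212761357, q_7 = 1·371388526 + 37046365 = 408434891 → 19212761357/408434891
APPEND 21: p_8 = 21·19212761357 + 17470101791 = 420938090288, q_8 = 21·408434891 + 371388526 = 8948521237 → 420938090288/8948521237
APPEND 35: p_9 = 35·420938090288 + 19212761357 = 14752045921437, q_9 = 35·8948521237 + 408434891 = 313606678186 → 14752045921437/313606678186
APPEND 26: p_10 = 26·14752045921437 + 420938090288 = 383974132047650, q_10 = 26·313606678186 + 8948521237 = 8162722154073 → 383974132047650/8162722154073
APPEND 42: p_11 = 42·383974132047650 + 14752045921437 = 16141665591922737, q_11 = 42·8162722154073 + 313606678186 = 343147937149252 → 16141665591922737/343147937149252
APPEND 30: p_12 = 30·16141665591922737 + 383974132047650 = 484633941889729760, q_12 = 30·343147937149252 + 8162722154073 = 10302600836631633 → 484633941889729760/10302600836631633
APPEND 32: p_13 = 32·484633941889729760 + 16141665591922737 = 15524427806063275057, q_13 = 32·10302600836631633 + 343147937149252 = 330026374709361508 → 15524427806063275057/330026374709361508
APPEND 12: p_14 = 12·15524427806063275057 + 484633941889729760 = 186777767614649030444, q_14 = 12·330026374709361508 + 10302600836631633 = 3970619097348969729 → 186777767614649030444/3970619097348969729
APPEND 30: p_15 = 30·186777767614649030444 + 15524427806063275057 = 5618857456245534188377, q_15 = 30·3970619097348969729 + 330026374709361508 = 119448599295178453378 → 5618857456245534188377/119448599295178453378
APPEND 9: p_16 = 9·5618857456245534188377 + 186777767614649030444 = 50756494873824456725837, q_16 = 9·119448599295178453378 + 3970619097348969729 = 1079008012753955050131 → 50756494873824456725837/1079008012753955050131
APPEND 38: p_17 = 38·50756494873824456725837 + 5618857456245534188377 = 1934365662661574889770183, q_17 = 38·1079008012753955050131 + 119448599295178453378 = 41121753083945470358356 → 1934365662661574889770183/41121753083945470358356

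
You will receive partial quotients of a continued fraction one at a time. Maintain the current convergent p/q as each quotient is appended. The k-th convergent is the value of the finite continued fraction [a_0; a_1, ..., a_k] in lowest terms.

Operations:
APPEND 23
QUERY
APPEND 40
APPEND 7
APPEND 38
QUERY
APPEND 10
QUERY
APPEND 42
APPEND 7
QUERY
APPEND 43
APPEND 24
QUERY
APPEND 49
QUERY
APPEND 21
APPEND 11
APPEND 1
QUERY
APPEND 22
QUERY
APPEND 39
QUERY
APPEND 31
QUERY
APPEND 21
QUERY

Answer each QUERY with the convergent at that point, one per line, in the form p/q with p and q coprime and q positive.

23/1
246781/10718
2474280/107461
731640067/31776021
758284186195/32933207613
37187489812977/1615098066020
9417534332917521/409015009194416
215821594086844271/9373395218877535
8426459703719844090/365971428545418281
261436072409402011061/11354487680126844246
5498583980301162076371/238810212711209147447

APPEND 23: p_0 = 23·1 + 0 = 23, q_0 = 23·0 + 1 = 1 → 23/1
APPEND 40: p_1 = 40·23 + 1 = 921, q_1 = 40·1 + 0 = 40 → 921/40
APPEND 7: p_2 = 7·921 + 23 = 6470, q_2 = 7·40 + 1 = 281 → 6470/281
APPEND 38: p_3 = 38·6470 + 921 = 246781, q_3 = 38·281 + 40 = 10718 → 246781/10718
APPEND 10: p_4 = 10·246781 + 6470 = 2474280, q_4 = 10·10718 + 281 = 107461 → 2474280/107461
APPEND 42: p_5 = 42·2474280 + 246781 = 104166541, q_5 = 42·107461 + 10718 = 4524080 → 104166541/4524080
APPEND 7: p_6 = 7·104166541 + 2474280 = 731640067, q_6 = 7·4524080 + 107461 = 31776021 → 731640067/31776021
APPEND 43: p_7 = 43·731640067 + 104166541 = 31564689422, q_7 = 43·31776021 + 4524080 = 1370892983 → 31564689422/1370892983
APPEND 24: p_8 = 24·31564689422 + 731640067 = 758284186195, q_8 = 24·1370892983 + 31776021 = 32933207613 → 758284186195/32933207613
APPEND 49: p_9 = 49·758284186195 + 31564689422 = 37187489812977, q_9 = 49·32933207613 + 1370892983 = 1615098066020 → 37187489812977/1615098066020
APPEND 21: p_10 = 21·37187489812977 + 758284186195 = 781695570258712, q_10 = 21·1615098066020 + 32933207613 = 33949992594033 → 781695570258712/33949992594033
APPEND 11: p_11 = 11·781695570258712 + 37187489812977 = 8635838762658809, q_11 = 11·33949992594033 + 1615098066020 = 375065016600383 → 8635838762658809/375065016600383
APPEND 1: p_12 = 1·8635838762658809 + 781695570258712 = 9417534332917521, q_12 = 1·375065016600383 + 33949992594033 = 409015009194416 → 9417534332917521/409015009194416
APPEND 22: p_13 = 22·9417534332917521 + 8635838762658809 = 215821594086844271, q_13 = 22·409015009194416 + 375065016600383 = 9373395218877535 → 215821594086844271/9373395218877535
APPEND 39: p_14 = 39·215821594086844271 + 9417534332917521 = 8426459703719844090, q_14 = 39·9373395218877535 + 409015009194416 = 365971428545418281 → 8426459703719844090/365971428545418281
APPEND 31: p_15 = 31·8426459703719844090 + 215821594086844271 = 261436072409402011061, q_15 = 31·365971428545418281 + 9373395218877535 = 11354487680126844246 → 261436072409402011061/11354487680126844246
APPEND 21: p_16 = 21·261436072409402011061 + 8426459703719844090 = 5498583980301162076371, q_16 = 21·11354487680126844246 + 365971428545418281 = 238810212711209147447 → 5498583980301162076371/238810212711209147447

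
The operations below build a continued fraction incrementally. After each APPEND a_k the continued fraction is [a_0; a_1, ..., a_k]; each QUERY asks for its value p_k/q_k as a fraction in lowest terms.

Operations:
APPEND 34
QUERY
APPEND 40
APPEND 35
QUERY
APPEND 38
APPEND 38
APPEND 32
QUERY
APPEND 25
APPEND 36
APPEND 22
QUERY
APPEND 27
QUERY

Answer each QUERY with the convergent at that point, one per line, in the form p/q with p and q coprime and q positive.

APPEND 34: p_0 = 34·1 + 0 = 34, q_0 = 34·0 + 1 = 1 → 34/1
APPEND 40: p_1 = 40·34 + 1 = 1361, q_1 = 40·1 + 0 = 40 → 1361/40
APPEND 35: p_2 = 35·1361 + 34 = 47669, q_2 = 35·40 + 1 = 1401 → 47669/1401
APPEND 38: p_3 = 38·47669 + 1361 = 1812783, q_3 = 38·1401 + 40 = 53278 → 1812783/53278
APPEND 38: p_4 = 38·1812783 + 47669 = 68933423, q_4 = 38·53278 + 1401 = 2025965 → 68933423/2025965
APPEND 32: p_5 = 32·68933423 + 1812783 = 2207682319, q_5 = 32·2025965 + 53278 = 64884158 → 2207682319/64884158
APPEND 25: p_6 = 25·2207682319 + 68933423 = 55260991398, q_6 = 25·64884158 + 2025965 = 1624129915 → 55260991398/1624129915
APPEND 36: p_7 = 36·55260991398 + 2207682319 = 1991603372647, q_7 = 36·1624129915 + 64884158 = 58533561098 → 1991603372647/58533561098
APPEND 22: p_8 = 22·1991603372647 + 55260991398 = 43870535189632, q_8 = 22·58533561098 + 1624129915 = 1289362474071 → 43870535189632/1289362474071
APPEND 27: p_9 = 27·43870535189632 + 1991603372647 = 1186496053492711, q_9 = 27·1289362474071 + 58533561098 = 34871320361015 → 1186496053492711/34871320361015

34/1
47669/1401
2207682319/64884158
43870535189632/1289362474071
1186496053492711/34871320361015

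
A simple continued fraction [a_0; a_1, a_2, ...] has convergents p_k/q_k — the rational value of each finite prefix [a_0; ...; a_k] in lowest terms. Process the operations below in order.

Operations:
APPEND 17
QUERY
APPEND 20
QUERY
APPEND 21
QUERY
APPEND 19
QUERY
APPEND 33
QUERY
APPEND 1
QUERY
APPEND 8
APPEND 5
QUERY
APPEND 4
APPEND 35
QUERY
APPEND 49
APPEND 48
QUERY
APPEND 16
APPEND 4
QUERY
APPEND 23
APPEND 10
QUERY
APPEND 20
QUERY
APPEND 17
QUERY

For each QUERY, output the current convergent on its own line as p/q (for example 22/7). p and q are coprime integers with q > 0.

APPEND 17: p_0 = 17·1 + 0 = 17, q_0 = 17·0 + 1 = 1 → 17/1
APPEND 20: p_1 = 20·17 + 1 = 341, q_1 = 20·1 + 0 = 20 → 341/20
APPEND 21: p_2 = 21·341 + 17 = 7178, q_2 = 21·20 + 1 = 421 → 7178/421
APPEND 19: p_3 = 19·7178 + 341 = 136723, q_3 = 19·421 + 20 = 8019 → 136723/8019
APPEND 33: p_4 = 33·136723 + 7178 = 4519037, q_4 = 33·8019 + 421 = 265048 → 4519037/265048
APPEND 1: p_5 = 1·4519037 + 136723 = 4655760, q_5 = 1·265048 + 8019 = 273067 → 4655760/273067
APPEND 8: p_6 = 8·4655760 + 4519037 = 41765117, q_6 = 8·273067 + 265048 = 2449584 → 41765117/2449584
APPEND 5: p_7 = 5·41765117 + 4655760 = 213481345, q_7 = 5·2449584 + 273067 = 12520987 → 213481345/12520987
APPEND 4: p_8 = 4·213481345 + 41765117 = 895690497, q_8 = 4·12520987 + 2449584 = 52533532 → 895690497/52533532
APPEND 35: p_9 = 35·895690497 + 213481345 = 31562648740, q_9 = 35·52533532 + 12520987 = 1851194607 → 31562648740/1851194607
APPEND 49: p_10 = 49·31562648740 + 895690497 = 1547465478757, q_10 = 49·1851194607 + 52533532 = 90761069275 → 1547465478757/90761069275
APPEND 48: p_11 = 48·1547465478757 + 31562648740 = 74309905629076, q_11 = 48·90761069275 + 1851194607 = 4358382519807 → 74309905629076/4358382519807
APPEND 16: p_12 = 16·74309905629076 + 1547465478757 = 1190505955543973, q_12 = 16·4358382519807 + 90761069275 = 69824881386187 → 1190505955543973/69824881386187
APPEND 4: p_13 = 4·1190505955543973 + 74309905629076 = 4836333727804968, q_13 = 4·69824881386187 + 4358382519807 = 283657908064555 → 4836333727804968/283657908064555
APPEND 23: p_14 = 23·4836333727804968 + 1190505955543973 = 112426181695058237, q_14 = 23·283657908064555 + 69824881386187 = 6593956766870952 → 112426181695058237/6593956766870952
APPEND 10: p_15 = 10·112426181695058237 + 4836333727804968 = 1129098150678387338, q_15 = 10·6593956766870952 + 283657908064555 = 66223225576774075 → 1129098150678387338/66223225576774075
APPEND 20: p_16 = 20·1129098150678387338 + 112426181695058237 = 22694389195262804997, q_16 = 20·66223225576774075 + 6593956766870952 = 1331058468302352452 → 22694389195262804997/1331058468302352452
APPEND 17: p_17 = 17·22694389195262804997 + 1129098150678387338 = 386933714470146072287, q_17 = 17·1331058468302352452 + 66223225576774075 = 22694217186716765759 → 386933714470146072287/22694217186716765759

17/1
341/20
7178/421
136723/8019
4519037/265048
4655760/273067
213481345/12520987
31562648740/1851194607
74309905629076/4358382519807
4836333727804968/283657908064555
1129098150678387338/66223225576774075
22694389195262804997/1331058468302352452
386933714470146072287/22694217186716765759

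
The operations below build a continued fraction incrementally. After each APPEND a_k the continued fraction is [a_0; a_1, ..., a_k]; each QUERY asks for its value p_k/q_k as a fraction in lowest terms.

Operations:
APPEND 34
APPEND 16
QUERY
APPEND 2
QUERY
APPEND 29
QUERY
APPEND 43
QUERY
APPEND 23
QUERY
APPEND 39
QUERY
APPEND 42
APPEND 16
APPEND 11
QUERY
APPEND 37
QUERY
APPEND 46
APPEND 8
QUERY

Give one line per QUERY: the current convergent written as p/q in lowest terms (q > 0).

APPEND 34: p_0 = 34·1 + 0 = 34, q_0 = 34·0 + 1 = 1 → 34/1
APPEND 16: p_1 = 16·34 + 1 = 545, q_1 = 16·1 + 0 = 16 → 545/16
APPEND 2: p_2 = 2·545 + 34 = 1124, q_2 = 2·16 + 1 = 33 → 1124/33
APPEND 29: p_3 = 29·1124 + 545 = 33141, q_3 = 29·33 + 16 = 973 → 33141/973
APPEND 43: p_4 = 43·33141 + 1124 = 1426187, q_4 = 43·973 + 33 = 41872 → 1426187/41872
APPEND 23: p_5 = 23·1426187 + 33141 = 32835442, q_5 = 23·41872 + 973 = 964029 → 32835442/964029
APPEND 39: p_6 = 39·32835442 + 1426187 = 1282008425, q_6 = 39·964029 + 41872 = 37639003 → 1282008425/37639003
APPEND 42: p_7 = 42·1282008425 + 32835442 = 53877189292, q_7 = 42·37639003 + 964029 = 1581802155 → 53877189292/1581802155
APPEND 16: p_8 = 16·53877189292 + 1282008425 = 863317037097, q_8 = 16·1581802155 + 37639003 = 25346473483 → 863317037097/25346473483
APPEND 11: p_9 = 11·863317037097 + 53877189292 = 9550364597359, q_9 = 11·25346473483 + 1581802155 = 280393010468 → 9550364597359/280393010468
APPEND 37: p_10 = 37·9550364597359 + 863317037097 = 354226807139380, q_10 = 37·280393010468 + 25346473483 = 10399887860799 → 354226807139380/10399887860799
APPEND 46: p_11 = 46·354226807139380 + 9550364597359 = 16303983493008839, q_11 = 46·10399887860799 + 280393010468 = 478675234607222 → 16303983493008839/478675234607222
APPEND 8: p_12 = 8·16303983493008839 + 354226807139380 = 130786094751210092, q_12 = 8·478675234607222 + 10399887860799 = 3839801764718575 → 130786094751210092/3839801764718575

545/16
1124/33
33141/973
1426187/41872
32835442/964029
1282008425/37639003
9550364597359/280393010468
354226807139380/10399887860799
130786094751210092/3839801764718575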